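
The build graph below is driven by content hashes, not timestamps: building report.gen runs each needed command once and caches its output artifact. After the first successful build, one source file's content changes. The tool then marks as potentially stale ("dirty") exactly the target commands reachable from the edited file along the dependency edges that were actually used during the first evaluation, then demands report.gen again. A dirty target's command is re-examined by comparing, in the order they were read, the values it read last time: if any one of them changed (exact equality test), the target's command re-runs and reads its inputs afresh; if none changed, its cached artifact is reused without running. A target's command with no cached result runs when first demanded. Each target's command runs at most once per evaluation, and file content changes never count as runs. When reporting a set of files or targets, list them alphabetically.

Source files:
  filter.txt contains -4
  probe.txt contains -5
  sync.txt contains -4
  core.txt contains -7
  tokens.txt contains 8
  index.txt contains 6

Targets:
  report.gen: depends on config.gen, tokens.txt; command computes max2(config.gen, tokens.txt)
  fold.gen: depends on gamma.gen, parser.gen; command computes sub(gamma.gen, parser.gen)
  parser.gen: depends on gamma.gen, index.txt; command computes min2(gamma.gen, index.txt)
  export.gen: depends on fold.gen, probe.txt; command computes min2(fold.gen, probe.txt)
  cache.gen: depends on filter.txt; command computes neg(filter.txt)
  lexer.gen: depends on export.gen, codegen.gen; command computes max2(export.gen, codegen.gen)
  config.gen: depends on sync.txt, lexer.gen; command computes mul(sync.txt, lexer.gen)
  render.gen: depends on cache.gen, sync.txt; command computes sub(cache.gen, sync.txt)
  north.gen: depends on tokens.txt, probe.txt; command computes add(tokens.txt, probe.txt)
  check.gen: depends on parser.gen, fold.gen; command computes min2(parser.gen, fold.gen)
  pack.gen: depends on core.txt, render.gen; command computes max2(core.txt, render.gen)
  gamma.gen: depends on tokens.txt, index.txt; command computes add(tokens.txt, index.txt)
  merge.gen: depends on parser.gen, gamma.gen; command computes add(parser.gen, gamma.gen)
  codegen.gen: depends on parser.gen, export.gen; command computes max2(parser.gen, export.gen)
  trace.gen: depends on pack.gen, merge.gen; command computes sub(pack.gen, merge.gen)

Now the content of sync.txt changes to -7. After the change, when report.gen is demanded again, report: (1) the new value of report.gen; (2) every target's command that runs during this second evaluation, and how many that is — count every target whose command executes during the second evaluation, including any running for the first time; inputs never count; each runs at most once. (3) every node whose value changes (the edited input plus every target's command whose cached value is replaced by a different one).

report.gen now evaluates to 8.
Run set: config.gen, report.gen (2 run).
Changed values: config.gen, sync.txt.

Initial pass — values computed on the first demand:
  gamma.gen = add(8, 6) = 14
  parser.gen = min2(14, 6) = 6
  fold.gen = sub(14, 6) = 8
  export.gen = min2(8, -5) = -5
  codegen.gen = max2(6, -5) = 6
  lexer.gen = max2(-5, 6) = 6
  config.gen = mul(-4, 6) = -24
  report.gen = max2(-24, 8) = 8

Second demand — change propagation:
  config.gen: re-runs because sync.txt -4->-7; new result -42.
  report.gen: re-runs because config.gen -24->-42; new result 8 (unchanged).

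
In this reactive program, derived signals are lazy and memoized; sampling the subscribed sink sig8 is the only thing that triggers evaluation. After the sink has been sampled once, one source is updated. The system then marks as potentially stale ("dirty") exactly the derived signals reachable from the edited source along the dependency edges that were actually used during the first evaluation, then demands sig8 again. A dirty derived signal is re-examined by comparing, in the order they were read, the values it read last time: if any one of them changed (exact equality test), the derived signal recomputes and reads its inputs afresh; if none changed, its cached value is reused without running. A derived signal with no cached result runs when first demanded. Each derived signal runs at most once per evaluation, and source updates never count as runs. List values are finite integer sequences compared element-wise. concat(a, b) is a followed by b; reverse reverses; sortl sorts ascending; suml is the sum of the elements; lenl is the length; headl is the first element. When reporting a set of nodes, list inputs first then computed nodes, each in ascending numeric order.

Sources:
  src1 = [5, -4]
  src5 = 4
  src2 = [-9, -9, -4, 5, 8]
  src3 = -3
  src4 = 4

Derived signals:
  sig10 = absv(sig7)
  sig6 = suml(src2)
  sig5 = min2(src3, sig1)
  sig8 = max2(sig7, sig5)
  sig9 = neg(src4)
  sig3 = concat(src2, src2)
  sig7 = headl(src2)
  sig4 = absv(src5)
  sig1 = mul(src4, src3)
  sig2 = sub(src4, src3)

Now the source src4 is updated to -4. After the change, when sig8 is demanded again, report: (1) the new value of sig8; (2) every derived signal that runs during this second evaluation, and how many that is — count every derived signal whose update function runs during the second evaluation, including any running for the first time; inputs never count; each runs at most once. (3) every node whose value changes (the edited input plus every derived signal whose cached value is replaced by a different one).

First demand of the output computes:
  sig1 = mul(4, -3) = -12
  sig5 = min2(-3, -12) = -12
  sig7 = headl([-9, -9, -4, 5, 8]) = -9
  sig8 = max2(-9, -12) = -9

After the edit, cleaning proceeds:
  sig1: a read changed (src4 4->-4) — executes, giving 12.
  sig5: a read changed (sig1 -12->12) — executes, giving -3.
  sig8: a read changed (sig5 -12->-3) — executes, giving -3.

Demanding sig8 again yields -3.
3 derived signals run: sig1, sig5, sig8.
The nodes whose values change: src4, sig1, sig5, sig8.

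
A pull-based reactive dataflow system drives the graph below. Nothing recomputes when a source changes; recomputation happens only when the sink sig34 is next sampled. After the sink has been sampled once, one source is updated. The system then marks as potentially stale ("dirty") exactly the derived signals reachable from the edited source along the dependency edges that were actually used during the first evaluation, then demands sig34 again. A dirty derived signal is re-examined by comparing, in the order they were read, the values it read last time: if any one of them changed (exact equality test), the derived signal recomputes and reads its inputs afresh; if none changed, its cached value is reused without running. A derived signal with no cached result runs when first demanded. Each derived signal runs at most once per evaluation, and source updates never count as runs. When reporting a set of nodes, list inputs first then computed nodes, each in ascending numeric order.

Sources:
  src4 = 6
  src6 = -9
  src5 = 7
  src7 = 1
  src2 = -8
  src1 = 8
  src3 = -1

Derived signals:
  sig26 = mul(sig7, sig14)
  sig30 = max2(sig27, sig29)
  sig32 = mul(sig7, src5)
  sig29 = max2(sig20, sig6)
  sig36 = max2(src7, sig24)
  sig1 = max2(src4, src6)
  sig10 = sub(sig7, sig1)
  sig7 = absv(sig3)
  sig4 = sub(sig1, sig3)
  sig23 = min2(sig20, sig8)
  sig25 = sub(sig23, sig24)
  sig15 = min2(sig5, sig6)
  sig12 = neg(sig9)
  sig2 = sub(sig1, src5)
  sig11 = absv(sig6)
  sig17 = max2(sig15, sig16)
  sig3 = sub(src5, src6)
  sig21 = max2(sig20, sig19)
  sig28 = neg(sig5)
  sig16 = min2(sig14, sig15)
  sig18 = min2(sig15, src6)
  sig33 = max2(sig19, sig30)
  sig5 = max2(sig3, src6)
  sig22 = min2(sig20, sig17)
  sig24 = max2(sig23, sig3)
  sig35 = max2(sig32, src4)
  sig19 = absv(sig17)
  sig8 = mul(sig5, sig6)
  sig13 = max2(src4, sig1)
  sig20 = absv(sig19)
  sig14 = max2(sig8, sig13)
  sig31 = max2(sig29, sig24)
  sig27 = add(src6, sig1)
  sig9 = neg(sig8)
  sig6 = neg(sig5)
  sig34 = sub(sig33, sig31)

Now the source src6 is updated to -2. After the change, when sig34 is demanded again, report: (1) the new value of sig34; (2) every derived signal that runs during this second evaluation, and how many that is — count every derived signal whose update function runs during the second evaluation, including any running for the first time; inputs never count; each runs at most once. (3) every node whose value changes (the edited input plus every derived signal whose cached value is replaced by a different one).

New value of sig34: 0.
Derived signals that run: sig1, sig3, sig5, sig6, sig8, sig14, sig15, sig16, sig17, sig19, sig20, sig23, sig24, sig27, sig29, sig30, sig31, sig33, sig34 — 19 in total.
Values that change: src6, sig3, sig5, sig6, sig8, sig15, sig16, sig17, sig19, sig20, sig23, sig24, sig27, sig29, sig30, sig31, sig33.
Key observation: the cutoff stops propagation at sig13 — its inputs' values are unchanged, so it reuses its cache.

First evaluation (everything demanded from the output):
  sig1 = max2(6, -9) = 6
  sig3 = sub(7, -9) = 16
  sig5 = max2(16, -9) = 16
  sig6 = neg(16) = -16
  sig8 = mul(16, -16) = -256
  sig13 = max2(6, 6) = 6
  sig14 = max2(-256, 6) = 6
  sig15 = min2(16, -16) = -16
  sig16 = min2(6, -16) = -16
  sig17 = max2(-16, -16) = -16
  sig19 = absv(-16) = 16
  sig20 = absv(16) = 16
  sig23 = min2(16, -256) = -256
  sig24 = max2(-256, 16) = 16
  sig27 = add(-9, 6) = -3
  sig29 = max2(16, -16) = 16
  sig30 = max2(-3, 16) = 16
  sig31 = max2(16, 16) = 16
  sig33 = max2(16, 16) = 16
  sig34 = sub(16, 16) = 0

Propagation after the edit:
  sig1: runs — src6 -9->-2; result 6 (same value as before).
  sig3: runs — src6 -9->-2; result 9.
  sig5: runs — sig3 16->9; src6 -9->-2; result 9.
  sig6: runs — sig5 16->9; result -9.
  sig8: runs — sig5 16->9; sig6 -16->-9; result -81.
  sig13: checked — values it read are unchanged (src4 unchanged, sig1 unchanged); reused cached 6 without running.
  sig14: runs — sig8 -256->-81; result 6 (same value as before).
  sig15: runs — sig5 16->9; sig6 -16->-9; result -9.
  sig16: runs — sig15 -16->-9; result -9.
  sig17: runs — sig15 -16->-9; sig16 -16->-9; result -9.
  sig19: runs — sig17 -16->-9; result 9.
  sig20: runs — sig19 16->9; result 9.
  sig23: runs — sig20 16->9; sig8 -256->-81; result -81.
  sig24: runs — sig23 -256->-81; sig3 16->9; result 9.
  sig27: runs — src6 -9->-2; result 4.
  sig29: runs — sig20 16->9; sig6 -16->-9; result 9.
  sig30: runs — sig27 -3->4; sig29 16->9; result 9.
  sig31: runs — sig29 16->9; sig24 16->9; result 9.
  sig33: runs — sig19 16->9; sig30 16->9; result 9.
  sig34: runs — sig33 16->9; sig31 16->9; result 0 (same value as before).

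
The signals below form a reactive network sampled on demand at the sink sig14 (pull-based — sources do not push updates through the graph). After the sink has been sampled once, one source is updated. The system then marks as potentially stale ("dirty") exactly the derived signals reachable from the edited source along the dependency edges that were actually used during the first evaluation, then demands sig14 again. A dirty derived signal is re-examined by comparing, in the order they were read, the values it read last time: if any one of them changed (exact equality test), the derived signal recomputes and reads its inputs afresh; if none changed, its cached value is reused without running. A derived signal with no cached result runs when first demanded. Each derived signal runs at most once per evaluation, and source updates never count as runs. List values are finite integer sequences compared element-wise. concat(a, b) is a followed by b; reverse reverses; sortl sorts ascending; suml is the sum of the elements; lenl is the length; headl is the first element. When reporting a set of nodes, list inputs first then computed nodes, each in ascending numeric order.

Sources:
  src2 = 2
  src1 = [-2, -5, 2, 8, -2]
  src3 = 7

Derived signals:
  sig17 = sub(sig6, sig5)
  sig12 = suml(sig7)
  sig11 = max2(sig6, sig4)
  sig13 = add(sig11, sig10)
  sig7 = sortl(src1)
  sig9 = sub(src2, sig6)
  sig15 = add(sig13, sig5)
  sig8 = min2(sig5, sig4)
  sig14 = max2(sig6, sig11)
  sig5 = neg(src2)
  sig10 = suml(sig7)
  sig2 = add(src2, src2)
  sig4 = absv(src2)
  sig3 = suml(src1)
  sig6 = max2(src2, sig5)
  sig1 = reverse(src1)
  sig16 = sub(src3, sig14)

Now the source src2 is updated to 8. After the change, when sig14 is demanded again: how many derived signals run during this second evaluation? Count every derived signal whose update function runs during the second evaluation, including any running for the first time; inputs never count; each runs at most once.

Initial pass — values computed on the first demand:
  sig4 = absv(2) = 2
  sig5 = neg(2) = -2
  sig6 = max2(2, -2) = 2
  sig11 = max2(2, 2) = 2
  sig14 = max2(2, 2) = 2

Second demand — change propagation:
  sig4: re-runs because src2 2->8; new result 8.
  sig5: re-runs because src2 2->8; new result -8.
  sig6: re-runs because src2 2->8; sig5 -2->-8; new result 8.
  sig11: re-runs because sig6 2->8; sig4 2->8; new result 8.
  sig14: re-runs because sig6 2->8; sig11 2->8; new result 8.

Run set: sig4, sig5, sig6, sig11, sig14 (5 run).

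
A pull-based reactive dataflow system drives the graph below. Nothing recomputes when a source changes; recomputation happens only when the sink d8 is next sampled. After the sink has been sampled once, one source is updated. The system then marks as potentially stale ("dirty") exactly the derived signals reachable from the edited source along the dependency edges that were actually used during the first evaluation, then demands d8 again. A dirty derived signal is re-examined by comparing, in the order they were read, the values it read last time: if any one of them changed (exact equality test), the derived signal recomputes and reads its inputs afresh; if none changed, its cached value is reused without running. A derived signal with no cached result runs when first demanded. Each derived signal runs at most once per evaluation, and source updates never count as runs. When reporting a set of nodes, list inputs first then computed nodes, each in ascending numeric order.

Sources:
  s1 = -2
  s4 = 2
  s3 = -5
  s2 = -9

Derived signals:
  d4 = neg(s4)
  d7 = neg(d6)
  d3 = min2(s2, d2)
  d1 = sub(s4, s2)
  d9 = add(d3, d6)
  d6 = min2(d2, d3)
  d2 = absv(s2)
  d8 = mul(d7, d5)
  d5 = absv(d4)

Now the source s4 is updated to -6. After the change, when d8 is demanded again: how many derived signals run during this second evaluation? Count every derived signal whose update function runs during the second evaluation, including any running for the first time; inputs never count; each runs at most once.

First evaluation (everything demanded from the output):
  d2 = absv(-9) = 9
  d3 = min2(-9, 9) = -9
  d4 = neg(2) = -2
  d5 = absv(-2) = 2
  d6 = min2(9, -9) = -9
  d7 = neg(-9) = 9
  d8 = mul(9, 2) = 18

Propagation after the edit:
  d4: runs — s4 2->-6; result 6.
  d5: runs — d4 -2->6; result 6.
  d8: runs — d5 2->6; result 54.

Derived signals that run: d4, d5, d8 — 3 in total.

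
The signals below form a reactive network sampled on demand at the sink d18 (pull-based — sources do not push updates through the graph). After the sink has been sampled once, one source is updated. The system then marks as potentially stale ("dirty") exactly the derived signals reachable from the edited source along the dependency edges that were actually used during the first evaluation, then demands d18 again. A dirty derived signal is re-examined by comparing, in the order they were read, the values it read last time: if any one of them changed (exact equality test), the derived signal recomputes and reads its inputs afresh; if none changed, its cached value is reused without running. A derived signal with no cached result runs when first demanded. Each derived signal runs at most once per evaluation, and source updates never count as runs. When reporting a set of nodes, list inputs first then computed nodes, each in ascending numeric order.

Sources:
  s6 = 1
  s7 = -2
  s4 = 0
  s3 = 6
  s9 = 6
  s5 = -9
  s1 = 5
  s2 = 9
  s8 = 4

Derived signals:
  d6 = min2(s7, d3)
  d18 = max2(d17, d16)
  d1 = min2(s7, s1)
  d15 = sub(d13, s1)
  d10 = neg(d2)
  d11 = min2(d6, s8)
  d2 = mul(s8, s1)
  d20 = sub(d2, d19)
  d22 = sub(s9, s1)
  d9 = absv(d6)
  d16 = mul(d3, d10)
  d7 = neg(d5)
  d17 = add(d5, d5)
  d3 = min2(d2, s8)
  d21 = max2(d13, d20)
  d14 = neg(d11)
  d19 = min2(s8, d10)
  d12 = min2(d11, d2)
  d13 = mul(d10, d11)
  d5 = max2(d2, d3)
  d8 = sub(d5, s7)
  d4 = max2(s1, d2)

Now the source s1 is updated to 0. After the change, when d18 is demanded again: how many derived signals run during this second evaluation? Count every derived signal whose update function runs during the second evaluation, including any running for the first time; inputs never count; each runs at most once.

Initial pass — values computed on the first demand:
  d2 = mul(4, 5) = 20
  d3 = min2(20, 4) = 4
  d5 = max2(20, 4) = 20
  d10 = neg(20) = -20
  d16 = mul(4, -20) = -80
  d17 = add(20, 20) = 40
  d18 = max2(40, -80) = 40

Second demand — change propagation:
  d2: re-runs because s1 5->0; new result 0.
  d3: re-runs because d2 20->0; new result 0.
  d5: re-runs because d2 20->0; d3 4->0; new result 0.
  d10: re-runs because d2 20->0; new result 0.
  d16: re-runs because d3 4->0; d10 -20->0; new result 0.
  d17: re-runs because d5 20->0; d5 20->0; new result 0.
  d18: re-runs because d17 40->0; d16 -80->0; new result 0.

Run set: d2, d3, d5, d10, d16, d17, d18 (7 run).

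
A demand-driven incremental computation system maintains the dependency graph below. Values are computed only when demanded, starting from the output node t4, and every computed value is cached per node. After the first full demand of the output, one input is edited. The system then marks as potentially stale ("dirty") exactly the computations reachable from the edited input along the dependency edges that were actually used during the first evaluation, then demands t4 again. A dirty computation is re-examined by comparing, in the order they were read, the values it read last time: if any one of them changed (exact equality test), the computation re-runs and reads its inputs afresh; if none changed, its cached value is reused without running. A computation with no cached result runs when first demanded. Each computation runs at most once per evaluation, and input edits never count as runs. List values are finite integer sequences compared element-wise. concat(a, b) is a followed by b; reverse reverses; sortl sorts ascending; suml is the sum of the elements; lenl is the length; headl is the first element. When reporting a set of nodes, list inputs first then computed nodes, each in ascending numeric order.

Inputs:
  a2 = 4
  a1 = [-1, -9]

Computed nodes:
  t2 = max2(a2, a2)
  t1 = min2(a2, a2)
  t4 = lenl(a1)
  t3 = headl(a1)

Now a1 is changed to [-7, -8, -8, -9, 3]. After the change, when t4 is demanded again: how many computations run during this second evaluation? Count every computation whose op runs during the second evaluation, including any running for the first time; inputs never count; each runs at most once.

Computations that run: t4 — 1 in total.

First evaluation (everything demanded from the output):
  t4 = lenl([-1, -9]) = 2

Propagation after the edit:
  t4: runs — a1 [-1, -9]->[-7, -8, -8, -9, 3]; result 5.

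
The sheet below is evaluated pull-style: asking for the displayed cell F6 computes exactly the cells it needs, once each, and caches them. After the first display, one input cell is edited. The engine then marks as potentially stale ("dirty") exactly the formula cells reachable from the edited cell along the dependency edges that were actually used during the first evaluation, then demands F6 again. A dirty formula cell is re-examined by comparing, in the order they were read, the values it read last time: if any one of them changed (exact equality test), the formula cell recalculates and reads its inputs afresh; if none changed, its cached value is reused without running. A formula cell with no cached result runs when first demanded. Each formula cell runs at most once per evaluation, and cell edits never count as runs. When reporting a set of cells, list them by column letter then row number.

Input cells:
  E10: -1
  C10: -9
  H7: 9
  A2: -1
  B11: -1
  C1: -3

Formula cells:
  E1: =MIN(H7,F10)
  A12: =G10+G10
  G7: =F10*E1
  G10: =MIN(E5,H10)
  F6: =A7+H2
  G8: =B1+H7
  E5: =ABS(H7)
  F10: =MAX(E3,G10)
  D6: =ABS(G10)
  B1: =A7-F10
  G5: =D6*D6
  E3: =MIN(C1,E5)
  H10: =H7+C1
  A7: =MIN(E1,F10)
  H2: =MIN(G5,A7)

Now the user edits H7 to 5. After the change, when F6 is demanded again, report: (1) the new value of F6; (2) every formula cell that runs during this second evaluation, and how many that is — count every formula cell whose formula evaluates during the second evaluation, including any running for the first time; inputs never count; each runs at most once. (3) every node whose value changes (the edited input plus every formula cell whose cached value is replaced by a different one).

Demanding F6 again yields 4.
11 formula cells run: A7, D6, E1, E3, E5, F6, F10, G5, G10, H2, H10.
The nodes whose values change: A7, D6, E1, E5, F6, F10, G5, G10, H2, H7, H10.

First demand of the output computes:
  E5 = ABS(9) = 9
  E3 = MIN(-3, 9) = -3
  H10 = 9 + -3 = 6
  G10 = MIN(9, 6) = 6
  D6 = ABS(6) = 6
  F10 = MAX(-3, 6) = 6
  E1 = MIN(9, 6) = 6
  A7 = MIN(6, 6) = 6
  G5 = 6 * 6 = 36
  H2 = MIN(36, 6) = 6
  F6 = 6 + 6 = 12

After the edit, cleaning proceeds:
  E5: a read changed (H7 9->5) — executes, giving 5.
  E3: a read changed (E5 9->5) — executes, giving -3 — identical to its old value.
  H10: a read changed (H7 9->5) — executes, giving 2.
  G10: a read changed (E5 9->5; H10 6->2) — executes, giving 2.
  D6: a read changed (G10 6->2) — executes, giving 2.
  F10: a read changed (G10 6->2) — executes, giving 2.
  E1: a read changed (H7 9->5; F10 6->2) — executes, giving 2.
  A7: a read changed (E1 6->2; F10 6->2) — executes, giving 2.
  G5: a read changed (D6 6->2; D6 6->2) — executes, giving 4.
  H2: a read changed (G5 36->4; A7 6->2) — executes, giving 2.
  F6: a read changed (A7 6->2; H2 6->2) — executes, giving 4.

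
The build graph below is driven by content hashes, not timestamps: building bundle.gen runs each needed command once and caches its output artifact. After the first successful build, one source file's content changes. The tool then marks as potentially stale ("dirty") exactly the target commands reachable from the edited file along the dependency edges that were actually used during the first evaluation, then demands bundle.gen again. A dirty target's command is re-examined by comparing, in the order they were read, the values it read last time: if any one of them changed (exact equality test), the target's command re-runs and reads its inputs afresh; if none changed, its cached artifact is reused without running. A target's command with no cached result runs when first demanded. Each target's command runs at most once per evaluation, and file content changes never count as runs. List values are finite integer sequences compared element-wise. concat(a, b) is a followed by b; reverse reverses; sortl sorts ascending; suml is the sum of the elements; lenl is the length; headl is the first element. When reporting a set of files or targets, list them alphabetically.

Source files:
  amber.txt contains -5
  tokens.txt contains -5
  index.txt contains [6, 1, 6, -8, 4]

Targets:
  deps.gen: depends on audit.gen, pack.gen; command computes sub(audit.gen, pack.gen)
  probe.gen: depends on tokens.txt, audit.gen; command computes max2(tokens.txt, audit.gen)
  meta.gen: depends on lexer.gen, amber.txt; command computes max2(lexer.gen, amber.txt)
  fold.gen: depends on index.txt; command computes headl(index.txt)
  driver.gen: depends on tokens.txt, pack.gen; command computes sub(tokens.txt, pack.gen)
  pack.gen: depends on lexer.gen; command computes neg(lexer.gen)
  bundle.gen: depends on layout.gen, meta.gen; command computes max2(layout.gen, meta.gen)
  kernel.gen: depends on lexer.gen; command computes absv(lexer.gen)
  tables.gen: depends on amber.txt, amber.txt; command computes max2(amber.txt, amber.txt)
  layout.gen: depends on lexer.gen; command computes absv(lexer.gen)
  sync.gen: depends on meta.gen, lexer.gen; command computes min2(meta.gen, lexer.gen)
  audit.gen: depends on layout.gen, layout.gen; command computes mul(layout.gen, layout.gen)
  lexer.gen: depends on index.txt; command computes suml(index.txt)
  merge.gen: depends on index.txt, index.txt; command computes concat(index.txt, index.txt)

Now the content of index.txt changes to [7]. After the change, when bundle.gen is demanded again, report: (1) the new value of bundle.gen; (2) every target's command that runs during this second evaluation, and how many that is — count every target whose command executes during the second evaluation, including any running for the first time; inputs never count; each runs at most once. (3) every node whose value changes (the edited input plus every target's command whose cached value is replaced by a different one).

Initial pass — values computed on the first demand:
  lexer.gen = suml([6, 1, 6, -8, 4]) = 9
  layout.gen = absv(9) = 9
  meta.gen = max2(9, -5) = 9
  bundle.gen = max2(9, 9) = 9

Second demand — change propagation:
  lexer.gen: re-runs because index.txt [6, 1, 6, -8, 4]->[7]; new result 7.
  layout.gen: re-runs because lexer.gen 9->7; new result 7.
  meta.gen: re-runs because lexer.gen 9->7; new result 7.
  bundle.gen: re-runs because layout.gen 9->7; meta.gen 9->7; new result 7.

bundle.gen now evaluates to 7.
Run set: bundle.gen, layout.gen, lexer.gen, meta.gen (4 run).
Changed values: bundle.gen, index.txt, layout.gen, lexer.gen, meta.gen.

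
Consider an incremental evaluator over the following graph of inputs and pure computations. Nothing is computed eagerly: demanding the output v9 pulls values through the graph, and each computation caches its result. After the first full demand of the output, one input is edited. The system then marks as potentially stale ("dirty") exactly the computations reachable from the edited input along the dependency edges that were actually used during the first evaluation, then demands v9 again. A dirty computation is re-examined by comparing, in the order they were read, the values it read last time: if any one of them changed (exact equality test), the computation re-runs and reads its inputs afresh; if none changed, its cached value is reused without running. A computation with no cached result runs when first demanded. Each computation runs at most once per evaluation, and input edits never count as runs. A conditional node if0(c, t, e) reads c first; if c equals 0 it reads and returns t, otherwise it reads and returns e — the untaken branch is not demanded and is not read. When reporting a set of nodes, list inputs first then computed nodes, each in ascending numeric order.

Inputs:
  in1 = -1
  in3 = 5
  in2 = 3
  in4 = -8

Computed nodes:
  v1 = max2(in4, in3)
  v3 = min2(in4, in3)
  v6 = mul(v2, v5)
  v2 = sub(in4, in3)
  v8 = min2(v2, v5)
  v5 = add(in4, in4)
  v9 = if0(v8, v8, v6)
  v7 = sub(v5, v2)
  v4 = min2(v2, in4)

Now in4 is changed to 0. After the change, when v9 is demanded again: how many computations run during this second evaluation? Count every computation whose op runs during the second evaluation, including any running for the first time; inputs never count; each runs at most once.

Run set: v2, v5, v6, v8, v9 (5 run).

Initial pass — values computed on the first demand:
  v2 = sub(-8, 5) = -13
  v5 = add(-8, -8) = -16
  v6 = mul(-13, -16) = 208
  v8 = min2(-13, -16) = -16
  v9 = if0(v8=-16 -> else branch v6) = 208

Second demand — change propagation:
  v2: re-runs because in4 -8->0; new result -5.
  v5: re-runs because in4 -8->0; in4 -8->0; new result 0.
  v6: re-runs because v2 -13->-5; v5 -16->0; new result 0.
  v8: re-runs because v2 -13->-5; v5 -16->0; new result -5.
  v9: re-runs because v8 -16->-5; v6 208->0; new result 0.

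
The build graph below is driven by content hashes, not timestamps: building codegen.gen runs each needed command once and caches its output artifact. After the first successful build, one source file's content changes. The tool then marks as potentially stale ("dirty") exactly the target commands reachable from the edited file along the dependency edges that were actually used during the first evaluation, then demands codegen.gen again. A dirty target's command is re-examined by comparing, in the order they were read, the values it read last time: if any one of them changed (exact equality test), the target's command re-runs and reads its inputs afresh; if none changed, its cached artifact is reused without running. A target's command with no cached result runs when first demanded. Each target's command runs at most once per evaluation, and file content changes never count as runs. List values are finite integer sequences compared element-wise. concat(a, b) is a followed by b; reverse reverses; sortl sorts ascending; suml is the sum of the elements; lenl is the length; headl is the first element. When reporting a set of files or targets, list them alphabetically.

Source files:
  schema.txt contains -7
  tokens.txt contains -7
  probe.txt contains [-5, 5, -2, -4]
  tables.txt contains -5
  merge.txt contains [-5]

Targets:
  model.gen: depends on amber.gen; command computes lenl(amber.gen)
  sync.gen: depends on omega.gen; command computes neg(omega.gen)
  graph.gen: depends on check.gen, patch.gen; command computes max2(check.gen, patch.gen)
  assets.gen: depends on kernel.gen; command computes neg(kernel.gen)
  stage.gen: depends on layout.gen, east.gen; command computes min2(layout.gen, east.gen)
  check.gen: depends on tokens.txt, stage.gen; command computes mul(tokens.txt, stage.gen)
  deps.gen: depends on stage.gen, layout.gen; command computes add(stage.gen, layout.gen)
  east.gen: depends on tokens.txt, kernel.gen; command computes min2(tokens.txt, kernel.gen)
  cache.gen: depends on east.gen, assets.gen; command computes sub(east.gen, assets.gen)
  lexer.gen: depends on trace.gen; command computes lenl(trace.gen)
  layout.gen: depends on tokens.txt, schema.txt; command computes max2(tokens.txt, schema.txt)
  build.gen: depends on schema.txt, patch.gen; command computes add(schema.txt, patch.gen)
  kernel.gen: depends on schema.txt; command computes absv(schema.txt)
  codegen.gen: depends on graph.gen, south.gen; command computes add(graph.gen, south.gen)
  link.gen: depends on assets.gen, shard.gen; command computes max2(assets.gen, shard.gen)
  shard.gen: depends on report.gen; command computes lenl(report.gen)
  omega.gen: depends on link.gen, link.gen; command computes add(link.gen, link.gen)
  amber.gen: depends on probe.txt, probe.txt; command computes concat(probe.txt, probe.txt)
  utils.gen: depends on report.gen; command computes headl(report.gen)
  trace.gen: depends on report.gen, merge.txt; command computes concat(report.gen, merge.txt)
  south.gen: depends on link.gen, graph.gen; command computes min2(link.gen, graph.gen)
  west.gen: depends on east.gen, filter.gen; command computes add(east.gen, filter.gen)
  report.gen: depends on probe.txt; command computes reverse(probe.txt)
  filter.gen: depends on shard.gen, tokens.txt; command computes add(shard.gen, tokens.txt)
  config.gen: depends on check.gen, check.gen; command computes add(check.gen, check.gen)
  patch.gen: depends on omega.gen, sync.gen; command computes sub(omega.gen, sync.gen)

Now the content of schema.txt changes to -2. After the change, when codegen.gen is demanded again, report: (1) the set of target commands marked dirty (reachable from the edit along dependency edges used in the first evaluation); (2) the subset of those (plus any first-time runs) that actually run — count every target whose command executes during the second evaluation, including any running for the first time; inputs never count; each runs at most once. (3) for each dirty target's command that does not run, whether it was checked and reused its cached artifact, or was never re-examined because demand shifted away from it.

Dirty set: assets.gen, check.gen, codegen.gen, east.gen, graph.gen, kernel.gen, layout.gen, link.gen, omega.gen, patch.gen, south.gen, stage.gen, sync.gen.
Run set: assets.gen, east.gen, kernel.gen, layout.gen, link.gen, stage.gen (6 run).
Re-examined without running (cache reused): check.gen, codegen.gen, graph.gen, omega.gen, patch.gen, south.gen, sync.gen.
The important point: at check.gen every value read last time is unchanged, so the dirty flag clears without a run.

Initial pass — values computed on the first demand:
  kernel.gen = absv(-7) = 7
  assets.gen = neg(7) = -7
  east.gen = min2(-7, 7) = -7
  layout.gen = max2(-7, -7) = -7
  report.gen = reverse([-5, 5, -2, -4]) = [-4, -2, 5, -5]
  shard.gen = lenl([-4, -2, 5, -5]) = 4
  link.gen = max2(-7, 4) = 4
  omega.gen = add(4, 4) = 8
  stage.gen = min2(-7, -7) = -7
  check.gen = mul(-7, -7) = 49
  sync.gen = neg(8) = -8
  patch.gen = sub(8, -8) = 16
  graph.gen = max2(49, 16) = 49
  south.gen = min2(4, 49) = 4
  codegen.gen = add(49, 4) = 53

Second demand — change propagation:
  kernel.gen: re-runs because schema.txt -7->-2; new result 2.
  assets.gen: re-runs because kernel.gen 7->2; new result -2.
  east.gen: re-runs because kernel.gen 7->2; new result -7 (unchanged).
  layout.gen: re-runs because schema.txt -7->-2; new result -2.
  link.gen: re-runs because assets.gen -7->-2; new result 4 (unchanged).
  omega.gen: re-examined; everything it read last time is the same (link.gen unchanged, link.gen unchanged) — cache 8 kept, no run.
  stage.gen: re-runs because layout.gen -7->-2; new result -7 (unchanged).
  check.gen: re-examined; everything it read last time is the same (tokens.txt unchanged, stage.gen unchanged) — cache 49 kept, no run.
  sync.gen: re-examined; everything it read last time is the same (omega.gen unchanged) — cache -8 kept, no run.
  patch.gen: re-examined; everything it read last time is the same (omega.gen unchanged, sync.gen unchanged) — cache 16 kept, no run.
  graph.gen: re-examined; everything it read last time is the same (check.gen unchanged, patch.gen unchanged) — cache 49 kept, no run.
  south.gen: re-examined; everything it read last time is the same (link.gen unchanged, graph.gen unchanged) — cache 4 kept, no run.
  codegen.gen: re-examined; everything it read last time is the same (graph.gen unchanged, south.gen unchanged) — cache 53 kept, no run.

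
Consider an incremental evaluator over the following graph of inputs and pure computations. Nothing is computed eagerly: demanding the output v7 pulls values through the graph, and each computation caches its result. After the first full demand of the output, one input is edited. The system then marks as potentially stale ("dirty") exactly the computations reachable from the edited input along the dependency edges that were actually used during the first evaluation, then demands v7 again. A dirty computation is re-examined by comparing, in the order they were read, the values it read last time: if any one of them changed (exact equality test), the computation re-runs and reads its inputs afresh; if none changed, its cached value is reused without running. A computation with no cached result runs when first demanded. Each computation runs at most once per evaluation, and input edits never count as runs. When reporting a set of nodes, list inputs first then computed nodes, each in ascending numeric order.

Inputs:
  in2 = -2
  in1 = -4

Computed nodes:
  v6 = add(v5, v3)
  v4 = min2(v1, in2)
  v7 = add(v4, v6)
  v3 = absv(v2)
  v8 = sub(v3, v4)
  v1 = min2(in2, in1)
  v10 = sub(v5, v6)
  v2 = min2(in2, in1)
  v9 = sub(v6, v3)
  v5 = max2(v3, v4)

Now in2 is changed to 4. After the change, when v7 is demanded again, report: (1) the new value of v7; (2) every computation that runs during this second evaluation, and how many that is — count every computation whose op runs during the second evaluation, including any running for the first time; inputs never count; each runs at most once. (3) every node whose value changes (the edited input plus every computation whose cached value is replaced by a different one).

Initial pass — values computed on the first demand:
  v1 = min2(-2, -4) = -4
  v2 = min2(-2, -4) = -4
  v3 = absv(-4) = 4
  v4 = min2(-4, -2) = -4
  v5 = max2(4, -4) = 4
  v6 = add(4, 4) = 8
  v7 = add(-4, 8) = 4

Second demand — change propagation:
  v1: re-runs because in2 -2->4; new result -4 (unchanged).
  v2: re-runs because in2 -2->4; new result -4 (unchanged).
  v3: re-examined; everything it read last time is the same (v2 unchanged) — cache 4 kept, no run.
  v4: re-runs because in2 -2->4; new result -4 (unchanged).
  v5: re-examined; everything it read last time is the same (v3 unchanged, v4 unchanged) — cache 4 kept, no run.
  v6: re-examined; everything it read last time is the same (v5 unchanged, v3 unchanged) — cache 8 kept, no run.
  v7: re-examined; everything it read last time is the same (v4 unchanged, v6 unchanged) — cache 4 kept, no run.

The important point: at v3 every value read last time is unchanged, so the dirty flag clears without a run.

v7 now evaluates to 4.
Run set: v1, v2, v4 (3 run).
Changed values: in2.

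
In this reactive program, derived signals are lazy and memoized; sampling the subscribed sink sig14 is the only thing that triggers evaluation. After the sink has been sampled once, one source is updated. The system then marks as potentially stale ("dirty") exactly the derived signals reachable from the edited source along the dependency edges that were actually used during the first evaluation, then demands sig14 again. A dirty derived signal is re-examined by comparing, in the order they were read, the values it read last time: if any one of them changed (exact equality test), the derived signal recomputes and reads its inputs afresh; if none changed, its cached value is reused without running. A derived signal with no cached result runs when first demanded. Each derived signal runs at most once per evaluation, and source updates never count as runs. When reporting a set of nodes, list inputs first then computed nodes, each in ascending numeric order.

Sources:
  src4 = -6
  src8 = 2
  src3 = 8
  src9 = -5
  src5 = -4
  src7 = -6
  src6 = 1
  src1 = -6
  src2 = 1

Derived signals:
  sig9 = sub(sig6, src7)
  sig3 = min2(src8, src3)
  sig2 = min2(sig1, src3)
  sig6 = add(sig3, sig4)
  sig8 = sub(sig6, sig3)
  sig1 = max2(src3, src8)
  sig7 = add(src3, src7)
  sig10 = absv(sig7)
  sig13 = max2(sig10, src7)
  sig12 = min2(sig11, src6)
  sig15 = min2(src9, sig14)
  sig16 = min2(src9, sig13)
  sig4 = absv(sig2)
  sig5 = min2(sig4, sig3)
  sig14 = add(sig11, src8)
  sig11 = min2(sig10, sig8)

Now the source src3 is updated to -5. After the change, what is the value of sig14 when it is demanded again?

Demanding sig14 again yields 7.

First demand of the output computes:
  sig1 = max2(8, 2) = 8
  sig2 = min2(8, 8) = 8
  sig3 = min2(2, 8) = 2
  sig4 = absv(8) = 8
  sig6 = add(2, 8) = 10
  sig7 = add(8, -6) = 2
  sig8 = sub(10, 2) = 8
  sig10 = absv(2) = 2
  sig11 = min2(2, 8) = 2
  sig14 = add(2, 2) = 4

After the edit, cleaning proceeds:
  sig1: a read changed (src3 8->-5) — executes, giving 2.
  sig2: a read changed (sig1 8->2; src3 8->-5) — executes, giving -5.
  sig3: a read changed (src3 8->-5) — executes, giving -5.
  sig4: a read changed (sig2 8->-5) — executes, giving 5.
  sig6: a read changed (sig3 2->-5; sig4 8->5) — executes, giving 0.
  sig7: a read changed (src3 8->-5) — executes, giving -11.
  sig8: a read changed (sig6 10->0; sig3 2->-5) — executes, giving 5.
  sig10: a read changed (sig7 2->-11) — executes, giving 11.
  sig11: a read changed (sig10 2->11; sig8 8->5) — executes, giving 5.
  sig14: a read changed (sig11 2->5) — executes, giving 7.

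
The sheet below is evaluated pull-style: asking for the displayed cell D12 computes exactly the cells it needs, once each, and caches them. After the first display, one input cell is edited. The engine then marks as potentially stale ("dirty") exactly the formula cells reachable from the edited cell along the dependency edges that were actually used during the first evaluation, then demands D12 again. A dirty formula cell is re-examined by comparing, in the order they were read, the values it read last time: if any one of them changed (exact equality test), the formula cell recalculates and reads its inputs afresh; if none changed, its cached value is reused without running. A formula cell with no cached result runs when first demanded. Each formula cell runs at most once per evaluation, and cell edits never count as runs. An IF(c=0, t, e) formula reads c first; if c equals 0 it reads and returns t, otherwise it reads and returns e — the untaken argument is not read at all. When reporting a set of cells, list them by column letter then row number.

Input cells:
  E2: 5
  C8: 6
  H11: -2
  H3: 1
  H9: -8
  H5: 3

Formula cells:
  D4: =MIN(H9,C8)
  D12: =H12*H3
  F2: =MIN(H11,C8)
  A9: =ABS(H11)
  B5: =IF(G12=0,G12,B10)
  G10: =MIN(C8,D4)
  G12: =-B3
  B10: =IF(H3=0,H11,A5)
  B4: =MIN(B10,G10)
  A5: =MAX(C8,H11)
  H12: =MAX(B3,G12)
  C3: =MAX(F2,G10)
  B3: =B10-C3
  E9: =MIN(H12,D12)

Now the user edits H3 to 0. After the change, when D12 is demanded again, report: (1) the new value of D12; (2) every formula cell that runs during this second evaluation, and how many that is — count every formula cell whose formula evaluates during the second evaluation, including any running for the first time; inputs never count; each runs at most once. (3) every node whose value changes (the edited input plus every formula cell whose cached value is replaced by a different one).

Demanding D12 again yields 0.
5 formula cells run: B3, B10, D12, G12, H12.
The nodes whose values change: B3, B10, D12, G12, H3, H12.

First demand of the output computes:
  A5 = MAX(6, -2) = 6
  B10 = IF(H3=0: H3=1 -> else branch A5) = 6
  D4 = MIN(-8, 6) = -8
  F2 = MIN(-2, 6) = -2
  G10 = MIN(6, -8) = -8
  C3 = MAX(-2, -8) = -2
  B3 = 6 - -2 = 8
  G12 = -(8) = -8
  H12 = MAX(8, -8) = 8
  D12 = 8 * 1 = 8

After the edit, cleaning proceeds:
  B10: a read changed (H3 1->0) — executes, giving -2.
  B3: a read changed (B10 6->-2) — executes, giving 0.
  G12: a read changed (B3 8->0) — executes, giving 0.
  H12: a read changed (B3 8->0; G12 -8->0) — executes, giving 0.
  D12: a read changed (H12 8->0; H3 1->0) — executes, giving 0.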